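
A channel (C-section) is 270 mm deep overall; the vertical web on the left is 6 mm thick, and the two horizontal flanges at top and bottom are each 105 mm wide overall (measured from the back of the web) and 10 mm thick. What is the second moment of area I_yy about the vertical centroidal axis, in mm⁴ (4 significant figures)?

I_yy ≈ 4.078 × 10⁶ mm⁴

Split into non-overlapping primitives; take the origin at the lower-left of the bounding box.
Web: 6 × 270, A = 1 620 mm², x = 3 mm, Ī = 4 860 mm⁴.
Top flange (beyond web): 99 × 10, A = 990 mm², x = 55.5 mm, Ī = 808 583 mm⁴.
Bottom flange (beyond web): 99 × 10, A = 990 mm², x = 55.5 mm, Ī = 808 583 mm⁴.
Centroid: x̄ = ΣA·x / ΣA = 31.875 mm.
Transfer each piece to the vertical centroidal axis using Ī + A·d² with d = x − 31.875:
  web: d = -28.875 mm → contributes +1 355 560 mm⁴
  top flange (beyond web): d = 23.625 mm → contributes +1 361 142 mm⁴
  bottom flange (beyond web): d = 23.625 mm → contributes +1 361 142 mm⁴
Total I = 4 077 844 mm⁴.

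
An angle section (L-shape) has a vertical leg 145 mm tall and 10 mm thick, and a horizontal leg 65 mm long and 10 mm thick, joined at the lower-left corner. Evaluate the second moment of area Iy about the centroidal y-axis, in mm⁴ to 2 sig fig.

Break the section into simple shapes (no overlaps), measuring from the bottom-left corner of the bounding box.
Vertical leg: 10 × 145, A = 1 450 mm², x = 5 mm, Ī = 12 083 mm⁴.
Horizontal leg (remainder): 55 × 10, A = 550 mm², x = 37.5 mm, Ī = 138 646 mm⁴.
Centroid: x̄ = ΣA·x / ΣA = 13.94 mm.
Transfer each piece to the centroidal y-axis using Ī + A·d² with d = x − 13.94:
  vertical leg: d = -8.938 mm → contributes +127 908 mm⁴
  horizontal leg (remainder): d = 23.56 mm → contributes +444 001 mm⁴
Total I = 571 909 mm⁴.

Iy ≈ 5.7 × 10⁵ mm⁴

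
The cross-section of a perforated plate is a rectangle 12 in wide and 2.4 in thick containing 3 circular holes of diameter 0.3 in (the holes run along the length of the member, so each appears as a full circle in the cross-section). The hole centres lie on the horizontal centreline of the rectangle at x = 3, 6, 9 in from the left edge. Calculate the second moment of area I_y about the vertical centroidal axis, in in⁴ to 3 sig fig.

Treat the section as a set of non-overlapping primitives; coordinates are from the bounding-box lower-left.
Plate: 12 × 2.4, A = 28.8 in², x = 6 in, Ī = 345.6 in⁴.
Hole 1 (subtracted): ⌀0.3, A = 0.070686 in², x = 3 in, Ī = 0.00039761 in⁴.
Hole 2 (subtracted): ⌀0.3, A = 0.070686 in², x = 6 in, Ī = 0.00039761 in⁴.
Hole 3 (subtracted): ⌀0.3, A = 0.070686 in², x = 9 in, Ī = 0.00039761 in⁴.
By symmetry the centroid is at mid-width, x̄ = 6 in.
Transfer each piece to the vertical centroidal axis using Ī + A·d² with d = x − 6:
  plate: d = 0 in → contributes +345.6 in⁴
  hole 1: d = -3 in → contributes −0.63657 in⁴
  hole 2: d = 0 in → contributes −0.00039761 in⁴
  hole 3: d = 3 in → contributes −0.63657 in⁴
Total I = 344.33 in⁴.

I_y ≈ 344 in⁴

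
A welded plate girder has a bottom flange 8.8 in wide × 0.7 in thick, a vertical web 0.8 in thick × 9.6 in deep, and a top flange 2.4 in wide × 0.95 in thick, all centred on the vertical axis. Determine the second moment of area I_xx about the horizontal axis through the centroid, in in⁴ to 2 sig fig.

I_xx ≈ 260 in⁴

Decompose the section into non-overlapping parts with the origin at the bottom-left of its bounding rectangle.
Bottom plate: 8.8 × 0.7, A = 6.16 in², y = 0.35 in, Ī = 0.2515 in⁴.
Web plate: 0.8 × 9.6, A = 7.68 in², y = 5.5 in, Ī = 58.98 in⁴.
Top plate: 2.4 × 0.95, A = 2.28 in², y = 10.78 in, Ī = 0.1715 in⁴.
Centroid: ȳ = ΣA·y / ΣA = 4.278 in.
Transfer each piece to the horizontal axis through the centroid using Ī + A·d² with d = y − 4.278:
  bottom plate: d = -3.928 in → contributes +95.3 in⁴
  web plate: d = 1.222 in → contributes +70.45 in⁴
  top plate: d = 6.497 in → contributes +96.41 in⁴
Total I = 262.2 in⁴.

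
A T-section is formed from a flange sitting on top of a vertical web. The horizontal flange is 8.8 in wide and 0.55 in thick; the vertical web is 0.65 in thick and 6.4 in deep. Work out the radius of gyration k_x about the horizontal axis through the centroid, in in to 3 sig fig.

Break the section into simple shapes (no overlaps), measuring from the bottom-left corner of the bounding box.
Flange: 8.8 × 0.55, A = 4.84 in², y = 6.675 in, Ī = 0.12201 in⁴.
Web: 0.65 × 6.4, A = 4.16 in², y = 3.2 in, Ī = 14.199 in⁴.
Centroid: ȳ = ΣA·y / ΣA = 5.0688 in.
Transfer each piece to the horizontal axis through the centroid using Ī + A·d² with d = y − 5.0688:
  flange: d = 1.6062 in → contributes +12.609 in⁴
  web: d = -1.8688 in → contributes +28.728 in⁴
Total I = 41.337 in⁴.
Radius of gyration: k = √(I/A) = √(41.337 / 9) = 2.1431 in.

k_x ≈ 2.14 in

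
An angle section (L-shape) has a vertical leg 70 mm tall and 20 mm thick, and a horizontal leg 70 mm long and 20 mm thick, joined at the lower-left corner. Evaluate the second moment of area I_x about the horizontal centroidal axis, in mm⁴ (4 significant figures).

I_x ≈ 9.696 × 10⁵ mm⁴

Treat the section as a set of non-overlapping primitives; coordinates are from the bounding-box lower-left.
Vertical leg: 20 × 70, A = 1 400 mm², y = 35 mm, Ī = 571 667 mm⁴.
Horizontal leg (remainder): 50 × 20, A = 1 000 mm², y = 10 mm, Ī = 33333.3 mm⁴.
Centroid: ȳ = ΣA·y / ΣA = 24.5833 mm.
Transfer each piece to the horizontal centroidal axis using Ī + A·d² with d = y − 24.5833:
  vertical leg: d = 10.4167 mm → contributes +723 576 mm⁴
  horizontal leg (remainder): d = -14.5833 mm → contributes +246 007 mm⁴
Total I = 969 583 mm⁴.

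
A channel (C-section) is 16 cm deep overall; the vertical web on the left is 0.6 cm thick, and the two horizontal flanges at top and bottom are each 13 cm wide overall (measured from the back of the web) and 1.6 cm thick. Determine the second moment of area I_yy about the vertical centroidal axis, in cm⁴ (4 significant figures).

I_yy ≈ 835.3 cm⁴

Split into non-overlapping primitives; take the origin at the lower-left of the bounding box.
Web: 0.6 × 16, A = 9.6 cm², x = 0.3 cm, Ī = 0.288 cm⁴.
Top flange (beyond web): 12.4 × 1.6, A = 19.84 cm², x = 6.8 cm, Ī = 254.217 cm⁴.
Bottom flange (beyond web): 12.4 × 1.6, A = 19.84 cm², x = 6.8 cm, Ī = 254.217 cm⁴.
Centroid: x̄ = ΣA·x / ΣA = 5.53377 cm.
Transfer each piece to the vertical centroidal axis using Ī + A·d² with d = x − 5.53377:
  web: d = -5.23377 cm → contributes +263.254 cm⁴
  top flange (beyond web): d = 1.26623 cm → contributes +286.027 cm⁴
  bottom flange (beyond web): d = 1.26623 cm → contributes +286.027 cm⁴
Total I = 835.308 cm⁴.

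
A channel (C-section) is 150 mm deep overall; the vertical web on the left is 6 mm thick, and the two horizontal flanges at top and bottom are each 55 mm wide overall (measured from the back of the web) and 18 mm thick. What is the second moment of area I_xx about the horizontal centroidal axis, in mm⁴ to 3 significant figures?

Split into non-overlapping primitives; take the origin at the lower-left of the bounding box.
Web: 6 × 150, A = 900 mm², y = 75 mm, Ī = 1 687 500 mm⁴.
Top flange (beyond web): 49 × 18, A = 882 mm², y = 141 mm, Ī = 23 814 mm⁴.
Bottom flange (beyond web): 49 × 18, A = 882 mm², y = 9 mm, Ī = 23 814 mm⁴.
By symmetry the centroid is at mid-height, ȳ = 75 mm.
Transfer each piece to the horizontal centroidal axis using Ī + A·d² with d = y − 75:
  web: d = 0 mm → contributes +1 687 500 mm⁴
  top flange (beyond web): d = 66 mm → contributes +3 865 806 mm⁴
  bottom flange (beyond web): d = -66 mm → contributes +3 865 806 mm⁴
Total I = 9 419 112 mm⁴.

I_xx ≈ 9.42 × 10⁶ mm⁴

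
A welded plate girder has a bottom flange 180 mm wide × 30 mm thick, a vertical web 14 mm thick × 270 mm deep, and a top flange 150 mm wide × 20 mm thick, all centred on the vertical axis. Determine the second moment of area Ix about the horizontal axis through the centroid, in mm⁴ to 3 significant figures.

Ix ≈ 1.96 × 10⁸ mm⁴

Treat the section as a set of non-overlapping primitives; coordinates are from the bounding-box lower-left.
Bottom plate: 180 × 30, A = 5 400 mm², y = 15 mm, Ī = 405 000 mm⁴.
Web plate: 14 × 270, A = 3 780 mm², y = 165 mm, Ī = 22 963 500 mm⁴.
Top plate: 150 × 20, A = 3 000 mm², y = 310 mm, Ī = 100 000 mm⁴.
Centroid: ȳ = ΣA·y / ΣA = 134.21 mm.
Transfer each piece to the horizontal axis through the centroid using Ī + A·d² with d = y − 134.21:
  bottom plate: d = -119.21 mm → contributes +77 146 877 mm⁴
  web plate: d = 30.788 mm → contributes +26 546 607 mm⁴
  top plate: d = 175.79 mm → contributes +92 804 450 mm⁴
Total I = 196 497 933 mm⁴.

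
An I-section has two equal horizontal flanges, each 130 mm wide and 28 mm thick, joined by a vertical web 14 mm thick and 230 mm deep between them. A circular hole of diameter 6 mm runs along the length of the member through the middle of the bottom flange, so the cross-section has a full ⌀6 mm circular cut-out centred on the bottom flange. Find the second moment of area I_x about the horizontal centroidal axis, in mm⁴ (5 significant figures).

I_x ≈ 1.3535 × 10⁸ mm⁴

Break the section into simple shapes (no overlaps), measuring from the bottom-left corner of the bounding box.
Bottom flange: 130 × 28, A = 3 640 mm², y = 14 mm, Ī = 237813.3 mm⁴.
Web: 14 × 230, A = 3 220 mm², y = 143 mm, Ī = 14 194 833 mm⁴.
Top flange: 130 × 28, A = 3 640 mm², y = 272 mm, Ī = 237813.3 mm⁴.
Hole (subtracted): ⌀6, A = 28.27433 mm², y = 14 mm, Ī = 63.61725 mm⁴.
Centroid: ȳ = ΣA·y / ΣA = 143.3483 mm.
Transfer each piece to the horizontal centroidal axis using Ī + A·d² with d = y − 143.3483:
  bottom flange: d = -129.3483 mm → contributes +61 138 598 mm⁴
  web: d = -0.3483083 mm → contributes +14 195 224 mm⁴
  top flange: d = 128.6517 mm → contributes +60 484 392 mm⁴
  hole: d = -129.3483 mm → contributes −473121.1 mm⁴
Total I = 135 345 093 mm⁴.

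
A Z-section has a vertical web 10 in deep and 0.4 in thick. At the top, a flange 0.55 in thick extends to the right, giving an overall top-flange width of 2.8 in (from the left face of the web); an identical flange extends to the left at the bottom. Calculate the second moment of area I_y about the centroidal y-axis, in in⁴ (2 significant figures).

I_y ≈ 6.5 in⁴

Treat the section as a set of non-overlapping primitives; coordinates are from the bounding-box lower-left.
Web: 0.4 × 10, A = 4 in², x = 2.6 in, Ī = 0.05333 in⁴.
Top flange (beyond web): 2.4 × 0.55, A = 1.32 in², x = 4 in, Ī = 0.6336 in⁴.
Bottom flange (beyond web): 2.4 × 0.55, A = 1.32 in², x = 1.2 in, Ī = 0.6336 in⁴.
Centroid: x̄ = ΣA·x / ΣA = 2.6 in.
Transfer each piece to the centroidal y-axis using Ī + A·d² with d = x − 2.6:
  web: d = 0 in → contributes +0.05333 in⁴
  top flange (beyond web): d = 1.4 in → contributes +3.221 in⁴
  bottom flange (beyond web): d = -1.4 in → contributes +3.221 in⁴
Total I = 6.495 in⁴.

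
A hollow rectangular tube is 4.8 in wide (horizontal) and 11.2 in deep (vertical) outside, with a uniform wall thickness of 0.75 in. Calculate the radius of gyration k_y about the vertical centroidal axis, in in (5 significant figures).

Split into non-overlapping primitives; take the origin at the lower-left of the bounding box.
Outer rectangle: 4.8 × 11.2, A = 53.76 in², x = 2.4 in, Ī = 103.2192 in⁴.
Inner void (subtracted): 3.3 × 9.7, A = 32.01 in², x = 2.4 in, Ī = 29.04908 in⁴.
By symmetry the centroid is at mid-width, x̄ = 2.4 in.
All pieces are centred on the vertical centroidal axis, so I = ΣĪ (holes subtracted) = 74.17013 in⁴.
Radius of gyration: k = √(I/A) = √(74.17013 / 21.75) = 1.846651 in.

k_y ≈ 1.8467 in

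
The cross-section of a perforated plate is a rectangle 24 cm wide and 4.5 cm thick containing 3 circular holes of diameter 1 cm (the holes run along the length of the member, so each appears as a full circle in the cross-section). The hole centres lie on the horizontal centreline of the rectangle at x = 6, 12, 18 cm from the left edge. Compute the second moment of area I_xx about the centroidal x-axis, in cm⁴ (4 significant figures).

I_xx ≈ 182.1 cm⁴

Split into non-overlapping primitives; take the origin at the lower-left of the bounding box.
Plate: 24 × 4.5, A = 108 cm², y = 2.25 cm, Ī = 182.25 cm⁴.
Hole 1 (subtracted): ⌀1, A = 0.785398 cm², y = 2.25 cm, Ī = 0.0490874 cm⁴.
Hole 2 (subtracted): ⌀1, A = 0.785398 cm², y = 2.25 cm, Ī = 0.0490874 cm⁴.
Hole 3 (subtracted): ⌀1, A = 0.785398 cm², y = 2.25 cm, Ī = 0.0490874 cm⁴.
By symmetry the centroid is at mid-height, ȳ = 2.25 cm.
All pieces are centred on the centroidal x-axis, so I = ΣĪ (holes subtracted) = 182.103 cm⁴.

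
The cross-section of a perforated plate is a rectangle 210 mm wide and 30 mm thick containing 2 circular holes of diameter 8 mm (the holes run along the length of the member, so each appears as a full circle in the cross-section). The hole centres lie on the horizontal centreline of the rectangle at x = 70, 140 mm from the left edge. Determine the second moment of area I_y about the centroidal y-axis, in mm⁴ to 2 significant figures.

Split into non-overlapping primitives; take the origin at the lower-left of the bounding box.
Plate: 210 × 30, A = 6 300 mm², x = 105 mm, Ī = 23 152 500 mm⁴.
Hole 1 (subtracted): ⌀8, A = 50.27 mm², x = 70 mm, Ī = 201.1 mm⁴.
Hole 2 (subtracted): ⌀8, A = 50.27 mm², x = 140 mm, Ī = 201.1 mm⁴.
By symmetry the centroid is at mid-width, x̄ = 105 mm.
Transfer each piece to the centroidal y-axis using Ī + A·d² with d = x − 105:
  plate: d = 0 mm → contributes +23 152 500 mm⁴
  hole 1: d = -35 mm → contributes −61 776 mm⁴
  hole 2: d = 35 mm → contributes −61 776 mm⁴
Total I = 23 028 947 mm⁴.

I_y ≈ 2.3 × 10⁷ mm⁴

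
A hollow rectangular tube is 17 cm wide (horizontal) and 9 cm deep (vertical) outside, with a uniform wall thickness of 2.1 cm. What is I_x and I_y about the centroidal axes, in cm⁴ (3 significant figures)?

Split into non-overlapping primitives; take the origin at the lower-left of the bounding box.
Outer rectangle: 17 × 9, A = 153 cm², y = 4.5 cm, Ī = 1032.8 cm⁴.
Inner void (subtracted): 12.8 × 4.8, A = 61.44 cm², y = 4.5 cm, Ī = 117.96 cm⁴.
By symmetry the centroid is at mid-height, ȳ = 4.5 cm.
All pieces are centred on the centroidal x-axis, so I = ΣĪ (holes subtracted) = 914.79 cm⁴.
Repeating about the centroidal y-axis gives I_y = 2845.9 cm⁴.

I_x ≈ 915 cm⁴, I_y ≈ 2850 cm⁴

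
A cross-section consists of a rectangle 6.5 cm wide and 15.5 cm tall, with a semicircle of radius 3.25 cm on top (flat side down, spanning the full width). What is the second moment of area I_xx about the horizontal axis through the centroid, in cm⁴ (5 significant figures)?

Split into non-overlapping primitives; take the origin at the lower-left of the bounding box.
Rectangular body: 6.5 × 15.5, A = 100.75 cm², y = 7.75 cm, Ī = 2017.099 cm⁴.
Semicircular cap: semicircle r = 3.25, A = 16.59154 cm², y = 16.87934 cm, Ī = 12.24519 cm⁴.
Centroid: ȳ = ΣA·y / ΣA = 9.040846 cm.
Transfer each piece to the horizontal axis through the centroid using Ī + A·d² with d = y − 9.040846:
  rectangular body: d = -1.290846 cm → contributes +2184.977 cm⁴
  semicircular cap: d = 7.838497 cm → contributes +1031.663 cm⁴
Total I = 3216.64 cm⁴.

I_xx ≈ 3216.6 cm⁴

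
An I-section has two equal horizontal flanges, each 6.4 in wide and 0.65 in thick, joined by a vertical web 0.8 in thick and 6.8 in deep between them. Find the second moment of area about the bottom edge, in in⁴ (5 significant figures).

Decompose the section into non-overlapping parts with the origin at the bottom-left of its bounding rectangle.
Bottom flange: 6.4 × 0.65, A = 4.16 in², y = 0.325 in, Ī = 0.1464667 in⁴.
Web: 0.8 × 6.8, A = 5.44 in², y = 4.05 in, Ī = 20.96213 in⁴.
Top flange: 6.4 × 0.65, A = 4.16 in², y = 7.775 in, Ī = 0.1464667 in⁴.
Transfer each piece to the base of the section using Ī + A·d² with d = y − 0:
  bottom flange: d = 0.325 in → contributes +0.5858667 in⁴
  web: d = 4.05 in → contributes +110.1917 in⁴
  top flange: d = 7.775 in → contributes +251.6211 in⁴
Total I = 362.3987 in⁴.

I_base ≈ 362.40 in⁴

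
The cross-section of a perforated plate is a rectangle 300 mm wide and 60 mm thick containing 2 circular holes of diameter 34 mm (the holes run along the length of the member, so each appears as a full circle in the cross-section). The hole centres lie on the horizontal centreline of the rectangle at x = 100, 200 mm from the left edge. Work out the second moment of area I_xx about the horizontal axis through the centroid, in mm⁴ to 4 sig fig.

I_xx ≈ 5.269 × 10⁶ mm⁴

Decompose the section into non-overlapping parts with the origin at the bottom-left of its bounding rectangle.
Plate: 300 × 60, A = 18 000 mm², y = 30 mm, Ī = 5 400 000 mm⁴.
Hole 1 (subtracted): ⌀34, A = 907.92 mm², y = 30 mm, Ī = 65597.2 mm⁴.
Hole 2 (subtracted): ⌀34, A = 907.92 mm², y = 30 mm, Ī = 65597.2 mm⁴.
By symmetry the centroid is at mid-height, ȳ = 30 mm.
All pieces are centred on the horizontal axis through the centroid, so I = ΣĪ (holes subtracted) = 5 268 806 mm⁴.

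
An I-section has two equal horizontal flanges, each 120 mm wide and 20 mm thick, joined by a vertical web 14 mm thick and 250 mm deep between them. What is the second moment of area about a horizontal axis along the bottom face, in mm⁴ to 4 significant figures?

Treat the section as a set of non-overlapping primitives; coordinates are from the bounding-box lower-left.
Bottom flange: 120 × 20, A = 2 400 mm², y = 10 mm, Ī = 80 000 mm⁴.
Web: 14 × 250, A = 3 500 mm², y = 145 mm, Ī = 18 229 167 mm⁴.
Top flange: 120 × 20, A = 2 400 mm², y = 280 mm, Ī = 80 000 mm⁴.
Transfer each piece to the base of the section using Ī + A·d² with d = y − 0:
  bottom flange: d = 10 mm → contributes +320 000 mm⁴
  web: d = 145 mm → contributes +91 816 667 mm⁴
  top flange: d = 280 mm → contributes +188 240 000 mm⁴
Total I = 280 376 667 mm⁴.

I_base ≈ 2.804 × 10⁸ mm⁴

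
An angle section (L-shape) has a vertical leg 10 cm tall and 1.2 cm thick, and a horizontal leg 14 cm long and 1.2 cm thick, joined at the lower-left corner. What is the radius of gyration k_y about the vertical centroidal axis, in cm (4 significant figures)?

k_y ≈ 4.448 cm

Break the section into simple shapes (no overlaps), measuring from the bottom-left corner of the bounding box.
Vertical leg: 1.2 × 10, A = 12 cm², x = 0.6 cm, Ī = 1.44 cm⁴.
Horizontal leg (remainder): 12.8 × 1.2, A = 15.36 cm², x = 7.6 cm, Ī = 209.715 cm⁴.
Centroid: x̄ = ΣA·x / ΣA = 4.52982 cm.
Transfer each piece to the vertical centroidal axis using Ī + A·d² with d = x − 4.52982:
  vertical leg: d = -3.92982 cm → contributes +186.762 cm⁴
  horizontal leg (remainder): d = 3.07018 cm → contributes +354.498 cm⁴
Total I = 541.26 cm⁴.
Radius of gyration: k = √(I/A) = √(541.26 / 27.36) = 4.4478 cm.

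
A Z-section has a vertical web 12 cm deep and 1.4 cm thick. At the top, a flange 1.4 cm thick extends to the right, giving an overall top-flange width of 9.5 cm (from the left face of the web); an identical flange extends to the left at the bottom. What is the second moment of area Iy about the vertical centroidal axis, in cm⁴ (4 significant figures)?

Decompose the section into non-overlapping parts with the origin at the bottom-left of its bounding rectangle.
Web: 1.4 × 12, A = 16.8 cm², x = 8.8 cm, Ī = 2.744 cm⁴.
Top flange (beyond web): 8.1 × 1.4, A = 11.34 cm², x = 13.55 cm, Ī = 62.0015 cm⁴.
Bottom flange (beyond web): 8.1 × 1.4, A = 11.34 cm², x = 4.05 cm, Ī = 62.0015 cm⁴.
Centroid: x̄ = ΣA·x / ΣA = 8.8 cm.
Transfer each piece to the vertical centroidal axis using Ī + A·d² with d = x − 8.8:
  web: d = 0 cm → contributes +2.744 cm⁴
  top flange (beyond web): d = 4.75 cm → contributes +317.86 cm⁴
  bottom flange (beyond web): d = -4.75 cm → contributes +317.86 cm⁴
Total I = 638.464 cm⁴.

Iy ≈ 638.5 cm⁴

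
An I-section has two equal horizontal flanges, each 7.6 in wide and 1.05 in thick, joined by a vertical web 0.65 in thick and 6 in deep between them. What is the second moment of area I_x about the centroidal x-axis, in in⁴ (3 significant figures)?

Treat the section as a set of non-overlapping primitives; coordinates are from the bounding-box lower-left.
Bottom flange: 7.6 × 1.05, A = 7.98 in², y = 0.525 in, Ī = 0.73316 in⁴.
Web: 0.65 × 6, A = 3.9 in², y = 4.05 in, Ī = 11.7 in⁴.
Top flange: 7.6 × 1.05, A = 7.98 in², y = 7.575 in, Ī = 0.73316 in⁴.
By symmetry the centroid is at mid-height, ȳ = 4.05 in.
Transfer each piece to the centroidal x-axis using Ī + A·d² with d = y − 4.05:
  bottom flange: d = -3.525 in → contributes +99.89 in⁴
  web: d = 0 in → contributes +11.7 in⁴
  top flange: d = 3.525 in → contributes +99.89 in⁴
Total I = 211.48 in⁴.

I_x ≈ 211 in⁴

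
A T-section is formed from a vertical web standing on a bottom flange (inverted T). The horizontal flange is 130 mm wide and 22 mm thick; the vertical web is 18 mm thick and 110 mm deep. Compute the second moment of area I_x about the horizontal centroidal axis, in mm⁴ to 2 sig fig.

Decompose the section into non-overlapping parts with the origin at the bottom-left of its bounding rectangle.
Flange: 130 × 22, A = 2 860 mm², y = 11 mm, Ī = 115 353 mm⁴.
Web: 18 × 110, A = 1 980 mm², y = 77 mm, Ī = 1 996 500 mm⁴.
Centroid: ȳ = ΣA·y / ΣA = 38 mm.
Transfer each piece to the horizontal centroidal axis using Ī + A·d² with d = y − 38:
  flange: d = -27 mm → contributes +2 200 293 mm⁴
  web: d = 39 mm → contributes +5 008 080 mm⁴
Total I = 7 208 373 mm⁴.

I_x ≈ 7.2 × 10⁶ mm⁴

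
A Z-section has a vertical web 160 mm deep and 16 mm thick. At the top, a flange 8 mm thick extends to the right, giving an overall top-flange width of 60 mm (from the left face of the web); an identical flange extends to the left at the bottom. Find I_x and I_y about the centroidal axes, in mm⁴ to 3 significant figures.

Decompose the section into non-overlapping parts with the origin at the bottom-left of its bounding rectangle.
Web: 16 × 160, A = 2 560 mm², y = 80 mm, Ī = 5 461 333 mm⁴.
Top flange (beyond web): 44 × 8, A = 352 mm², y = 156 mm, Ī = 1877.3 mm⁴.
Bottom flange (beyond web): 44 × 8, A = 352 mm², y = 4 mm, Ī = 1877.3 mm⁴.
Centroid: ȳ = ΣA·y / ΣA = 80 mm.
Transfer each piece to the centroidal x-axis using Ī + A·d² with d = y − 80:
  web: d = 0 mm → contributes +5 461 333 mm⁴
  top flange (beyond web): d = 76 mm → contributes +2 035 029 mm⁴
  bottom flange (beyond web): d = -76 mm → contributes +2 035 029 mm⁴
Total I = 9 531 392 mm⁴.
For the y-axis: x̄ = 52 mm.
Repeating about the centroidal y-axis gives I_y = 801 792 mm⁴.

I_x ≈ 9.53 × 10⁶ mm⁴, I_y ≈ 8.02 × 10⁵ mm⁴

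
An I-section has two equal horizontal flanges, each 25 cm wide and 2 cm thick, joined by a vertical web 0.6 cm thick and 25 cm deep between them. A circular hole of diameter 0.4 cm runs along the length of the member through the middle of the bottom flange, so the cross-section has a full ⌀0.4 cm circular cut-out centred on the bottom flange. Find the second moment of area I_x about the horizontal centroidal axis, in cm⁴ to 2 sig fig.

Decompose the section into non-overlapping parts with the origin at the bottom-left of its bounding rectangle.
Bottom flange: 25 × 2, A = 50 cm², y = 1 cm, Ī = 16.67 cm⁴.
Web: 0.6 × 25, A = 15 cm², y = 14.5 cm, Ī = 781.3 cm⁴.
Top flange: 25 × 2, A = 50 cm², y = 28 cm, Ī = 16.67 cm⁴.
Hole (subtracted): ⌀0.4, A = 0.1257 cm², y = 1 cm, Ī = 0.001257 cm⁴.
Centroid: ȳ = ΣA·y / ΣA = 14.51 cm.
Transfer each piece to the horizontal centroidal axis using Ī + A·d² with d = y − 14.51:
  bottom flange: d = -13.51 cm → contributes +9 149 cm⁴
  web: d = -0.01477 cm → contributes +781.3 cm⁴
  top flange: d = 13.49 cm → contributes +9 109 cm⁴
  hole: d = -13.51 cm → contributes −22.95 cm⁴
Total I = 19 017 cm⁴.

I_x ≈ 1.9 × 10⁴ cm⁴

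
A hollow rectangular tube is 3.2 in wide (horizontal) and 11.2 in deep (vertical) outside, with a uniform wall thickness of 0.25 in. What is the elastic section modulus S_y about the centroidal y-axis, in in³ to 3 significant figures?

Decompose the section into non-overlapping parts with the origin at the bottom-left of its bounding rectangle.
Outer rectangle: 3.2 × 11.2, A = 35.84 in², x = 1.6 in, Ī = 30.583 in⁴.
Inner void (subtracted): 2.7 × 10.7, A = 28.89 in², x = 1.6 in, Ī = 17.551 in⁴.
By symmetry the centroid is at mid-width, x̄ = 1.6 in.
All pieces are centred on the centroidal y-axis, so I = ΣĪ (holes subtracted) = 13.033 in⁴.
Extreme fibre distance c = 1.6 in; S = I/c = 8.1455 in³.

S_y ≈ 8.15 in³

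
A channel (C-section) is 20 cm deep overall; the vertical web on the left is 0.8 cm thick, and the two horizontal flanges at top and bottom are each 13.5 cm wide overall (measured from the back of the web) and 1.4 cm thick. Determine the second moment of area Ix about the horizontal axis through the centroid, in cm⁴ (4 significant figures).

Ix ≈ 3615 cm⁴

Decompose the section into non-overlapping parts with the origin at the bottom-left of its bounding rectangle.
Web: 0.8 × 20, A = 16 cm², y = 10 cm, Ī = 533.333 cm⁴.
Top flange (beyond web): 12.7 × 1.4, A = 17.78 cm², y = 19.3 cm, Ī = 2.90407 cm⁴.
Bottom flange (beyond web): 12.7 × 1.4, A = 17.78 cm², y = 0.7 cm, Ī = 2.90407 cm⁴.
By symmetry the centroid is at mid-height, ȳ = 10 cm.
Transfer each piece to the horizontal axis through the centroid using Ī + A·d² with d = y − 10:
  web: d = 0 cm → contributes +533.333 cm⁴
  top flange (beyond web): d = 9.3 cm → contributes +1540.7 cm⁴
  bottom flange (beyond web): d = -9.3 cm → contributes +1540.7 cm⁴
Total I = 3614.73 cm⁴.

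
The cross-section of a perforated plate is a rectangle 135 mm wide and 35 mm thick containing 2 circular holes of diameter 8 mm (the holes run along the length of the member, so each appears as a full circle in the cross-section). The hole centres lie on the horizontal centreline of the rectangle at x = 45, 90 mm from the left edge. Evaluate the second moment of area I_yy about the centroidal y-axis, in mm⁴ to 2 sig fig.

Treat the section as a set of non-overlapping primitives; coordinates are from the bounding-box lower-left.
Plate: 135 × 35, A = 4 725 mm², x = 67.5 mm, Ī = 7 176 094 mm⁴.
Hole 1 (subtracted): ⌀8, A = 50.27 mm², x = 45 mm, Ī = 201.1 mm⁴.
Hole 2 (subtracted): ⌀8, A = 50.27 mm², x = 90 mm, Ī = 201.1 mm⁴.
By symmetry the centroid is at mid-width, x̄ = 67.5 mm.
Transfer each piece to the centroidal y-axis using Ī + A·d² with d = x − 67.5:
  plate: d = 0 mm → contributes +7 176 094 mm⁴
  hole 1: d = -22.5 mm → contributes −25 648 mm⁴
  hole 2: d = 22.5 mm → contributes −25 648 mm⁴
Total I = 7 124 798 mm⁴.

I_yy ≈ 7.1 × 10⁶ mm⁴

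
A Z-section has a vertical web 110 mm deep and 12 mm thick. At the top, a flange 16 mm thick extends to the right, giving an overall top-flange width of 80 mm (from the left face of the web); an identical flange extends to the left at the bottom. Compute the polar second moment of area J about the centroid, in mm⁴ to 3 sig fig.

J ≈ 1.05 × 10⁷ mm⁴

Decompose the section into non-overlapping parts with the origin at the bottom-left of its bounding rectangle.
Web: 12 × 110, A = 1 320 mm², y = 55 mm, Ī = 1 331 000 mm⁴.
Top flange (beyond web): 68 × 16, A = 1 088 mm², y = 102 mm, Ī = 23 211 mm⁴.
Bottom flange (beyond web): 68 × 16, A = 1 088 mm², y = 8 mm, Ī = 23 211 mm⁴.
Centroid: ȳ = ΣA·y / ΣA = 55 mm.
Transfer each piece to the centroidal x-axis using Ī + A·d² with d = y − 55:
  web: d = 0 mm → contributes +1 331 000 mm⁴
  top flange (beyond web): d = 47 mm → contributes +2 426 603 mm⁴
  bottom flange (beyond web): d = -47 mm → contributes +2 426 603 mm⁴
Total I = 6 184 205 mm⁴.
For the y-axis: x̄ = 74 mm.
Repeating about the centroidal y-axis gives I_y = 4 335 925 mm⁴.
Polar second moment: J = I_x + I_y = 10 520 131 mm⁴.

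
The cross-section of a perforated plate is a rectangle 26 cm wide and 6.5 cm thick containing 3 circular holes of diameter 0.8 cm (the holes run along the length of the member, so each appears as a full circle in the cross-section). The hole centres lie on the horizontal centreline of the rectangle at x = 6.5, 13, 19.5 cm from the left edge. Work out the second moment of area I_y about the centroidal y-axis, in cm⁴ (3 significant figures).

Decompose the section into non-overlapping parts with the origin at the bottom-left of its bounding rectangle.
Plate: 26 × 6.5, A = 169 cm², x = 13 cm, Ī = 9520.3 cm⁴.
Hole 1 (subtracted): ⌀0.8, A = 0.50265 cm², x = 6.5 cm, Ī = 0.020106 cm⁴.
Hole 2 (subtracted): ⌀0.8, A = 0.50265 cm², x = 13 cm, Ī = 0.020106 cm⁴.
Hole 3 (subtracted): ⌀0.8, A = 0.50265 cm², x = 19.5 cm, Ī = 0.020106 cm⁴.
By symmetry the centroid is at mid-width, x̄ = 13 cm.
Transfer each piece to the centroidal y-axis using Ī + A·d² with d = x − 13:
  plate: d = 0 cm → contributes +9520.3 cm⁴
  hole 1: d = -6.5 cm → contributes −21.257 cm⁴
  hole 2: d = 0 cm → contributes −0.020106 cm⁴
  hole 3: d = 6.5 cm → contributes −21.257 cm⁴
Total I = 9477.8 cm⁴.

I_y ≈ 9480 cm⁴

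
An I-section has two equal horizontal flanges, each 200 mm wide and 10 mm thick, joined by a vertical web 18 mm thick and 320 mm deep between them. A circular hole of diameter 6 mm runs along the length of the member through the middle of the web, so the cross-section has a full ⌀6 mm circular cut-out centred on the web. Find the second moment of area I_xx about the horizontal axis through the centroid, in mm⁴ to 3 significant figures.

Decompose the section into non-overlapping parts with the origin at the bottom-left of its bounding rectangle.
Bottom flange: 200 × 10, A = 2 000 mm², y = 5 mm, Ī = 16 667 mm⁴.
Web: 18 × 320, A = 5 760 mm², y = 170 mm, Ī = 49 152 000 mm⁴.
Top flange: 200 × 10, A = 2 000 mm², y = 335 mm, Ī = 16 667 mm⁴.
Hole (subtracted): ⌀6, A = 28.274 mm², y = 170 mm, Ī = 63.617 mm⁴.
By symmetry the centroid is at mid-height, ȳ = 170 mm.
Transfer each piece to the horizontal axis through the centroid using Ī + A·d² with d = y − 170:
  bottom flange: d = -165 mm → contributes +54 466 667 mm⁴
  web: d = 0 mm → contributes +49 152 000 mm⁴
  top flange: d = 165 mm → contributes +54 466 667 mm⁴
  hole: d = 0 mm → contributes −63.617 mm⁴
Total I = 158 085 270 mm⁴.

I_xx ≈ 1.58 × 10⁸ mm⁴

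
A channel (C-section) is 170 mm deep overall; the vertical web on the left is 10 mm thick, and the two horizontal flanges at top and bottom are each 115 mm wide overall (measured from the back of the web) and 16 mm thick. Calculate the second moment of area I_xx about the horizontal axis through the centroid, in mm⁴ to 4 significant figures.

I_xx ≈ 2.409 × 10⁷ mm⁴

Break the section into simple shapes (no overlaps), measuring from the bottom-left corner of the bounding box.
Web: 10 × 170, A = 1 700 mm², y = 85 mm, Ī = 4 094 167 mm⁴.
Top flange (beyond web): 105 × 16, A = 1 680 mm², y = 162 mm, Ī = 35 840 mm⁴.
Bottom flange (beyond web): 105 × 16, A = 1 680 mm², y = 8 mm, Ī = 35 840 mm⁴.
By symmetry the centroid is at mid-height, ȳ = 85 mm.
Transfer each piece to the horizontal axis through the centroid using Ī + A·d² with d = y − 85:
  web: d = 0 mm → contributes +4 094 167 mm⁴
  top flange (beyond web): d = 77 mm → contributes +9 996 560 mm⁴
  bottom flange (beyond web): d = -77 mm → contributes +9 996 560 mm⁴
Total I = 24 087 287 mm⁴.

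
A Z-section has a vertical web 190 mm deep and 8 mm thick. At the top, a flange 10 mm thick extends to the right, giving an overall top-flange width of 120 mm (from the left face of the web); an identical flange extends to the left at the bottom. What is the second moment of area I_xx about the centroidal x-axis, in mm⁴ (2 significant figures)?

Split into non-overlapping primitives; take the origin at the lower-left of the bounding box.
Web: 8 × 190, A = 1 520 mm², y = 95 mm, Ī = 4 572 667 mm⁴.
Top flange (beyond web): 112 × 10, A = 1 120 mm², y = 185 mm, Ī = 9 333 mm⁴.
Bottom flange (beyond web): 112 × 10, A = 1 120 mm², y = 5 mm, Ī = 9 333 mm⁴.
Centroid: ȳ = ΣA·y / ΣA = 95 mm.
Transfer each piece to the centroidal x-axis using Ī + A·d² with d = y − 95:
  web: d = 0 mm → contributes +4 572 667 mm⁴
  top flange (beyond web): d = 90 mm → contributes +9 081 333 mm⁴
  bottom flange (beyond web): d = -90 mm → contributes +9 081 333 mm⁴
Total I = 22 735 333 mm⁴.

I_xx ≈ 2.3 × 10⁷ mm⁴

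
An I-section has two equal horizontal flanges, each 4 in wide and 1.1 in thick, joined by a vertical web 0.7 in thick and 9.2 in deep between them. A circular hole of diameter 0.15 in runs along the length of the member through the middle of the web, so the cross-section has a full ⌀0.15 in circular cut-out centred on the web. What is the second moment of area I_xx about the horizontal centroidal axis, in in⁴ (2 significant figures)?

I_xx ≈ 280 in⁴

Split into non-overlapping primitives; take the origin at the lower-left of the bounding box.
Bottom flange: 4 × 1.1, A = 4.4 in², y = 0.55 in, Ī = 0.4437 in⁴.
Web: 0.7 × 9.2, A = 6.44 in², y = 5.7 in, Ī = 45.42 in⁴.
Top flange: 4 × 1.1, A = 4.4 in², y = 10.85 in, Ī = 0.4437 in⁴.
Hole (subtracted): ⌀0.15, A = 0.01767 in², y = 5.7 in, Ī = 0.00002485 in⁴.
By symmetry the centroid is at mid-height, ȳ = 5.7 in.
Transfer each piece to the horizontal centroidal axis using Ī + A·d² with d = y − 5.7:
  bottom flange: d = -5.15 in → contributes +117.1 in⁴
  web: d = 0 in → contributes +45.42 in⁴
  top flange: d = 5.15 in → contributes +117.1 in⁴
  hole: d = 0 in → contributes −0.00002485 in⁴
Total I = 279.7 in⁴.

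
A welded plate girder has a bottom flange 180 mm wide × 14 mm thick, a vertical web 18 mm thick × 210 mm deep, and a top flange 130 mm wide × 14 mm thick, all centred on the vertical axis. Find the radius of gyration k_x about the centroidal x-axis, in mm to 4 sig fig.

Break the section into simple shapes (no overlaps), measuring from the bottom-left corner of the bounding box.
Bottom plate: 180 × 14, A = 2 520 mm², y = 7 mm, Ī = 41 160 mm⁴.
Web plate: 18 × 210, A = 3 780 mm², y = 119 mm, Ī = 13 891 500 mm⁴.
Top plate: 130 × 14, A = 1 820 mm², y = 231 mm, Ī = 29726.7 mm⁴.
Centroid: ȳ = ΣA·y / ΣA = 109.345 mm.
Transfer each piece to the centroidal x-axis using Ī + A·d² with d = y − 109.345:
  bottom plate: d = -102.345 mm → contributes +26 436 809 mm⁴
  web plate: d = 9.65517 mm → contributes +14 243 880 mm⁴
  top plate: d = 121.655 mm → contributes +26 965 692 mm⁴
Total I = 67 646 381 mm⁴.
Radius of gyration: k = √(I/A) = √(67 646 381 / 8 120) = 91.2734 mm.

k_x ≈ 91.27 mm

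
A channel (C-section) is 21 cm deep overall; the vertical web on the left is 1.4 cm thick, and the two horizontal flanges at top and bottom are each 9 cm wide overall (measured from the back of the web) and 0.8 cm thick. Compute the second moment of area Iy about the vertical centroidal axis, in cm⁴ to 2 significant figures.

Iy ≈ 240 cm⁴

Treat the section as a set of non-overlapping primitives; coordinates are from the bounding-box lower-left.
Web: 1.4 × 21, A = 29.4 cm², x = 0.7 cm, Ī = 4.802 cm⁴.
Top flange (beyond web): 7.6 × 0.8, A = 6.08 cm², x = 5.2 cm, Ī = 29.27 cm⁴.
Bottom flange (beyond web): 7.6 × 0.8, A = 6.08 cm², x = 5.2 cm, Ī = 29.27 cm⁴.
Centroid: x̄ = ΣA·x / ΣA = 2.017 cm.
Transfer each piece to the vertical centroidal axis using Ī + A·d² with d = x − 2.017:
  web: d = -1.317 cm → contributes +55.77 cm⁴
  top flange (beyond web): d = 3.183 cm → contributes +90.88 cm⁴
  bottom flange (beyond web): d = 3.183 cm → contributes +90.88 cm⁴
Total I = 237.5 cm⁴.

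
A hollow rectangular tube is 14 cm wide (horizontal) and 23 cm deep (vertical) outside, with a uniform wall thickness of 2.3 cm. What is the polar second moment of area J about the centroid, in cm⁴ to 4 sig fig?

Split into non-overlapping primitives; take the origin at the lower-left of the bounding box.
Outer rectangle: 14 × 23, A = 322 cm², y = 11.5 cm, Ī = 14194.8 cm⁴.
Inner void (subtracted): 9.4 × 18.4, A = 172.96 cm², y = 11.5 cm, Ī = 4879.78 cm⁴.
By symmetry the centroid is at mid-height, ȳ = 11.5 cm.
All pieces are centred on the centroidal x-axis, so I = ΣĪ (holes subtracted) = 9315.06 cm⁴.
Repeating about the centroidal y-axis gives I_y = 3985.77 cm⁴.
Polar second moment: J = I_x + I_y = 13300.8 cm⁴.

J ≈ 1.330 × 10⁴ cm⁴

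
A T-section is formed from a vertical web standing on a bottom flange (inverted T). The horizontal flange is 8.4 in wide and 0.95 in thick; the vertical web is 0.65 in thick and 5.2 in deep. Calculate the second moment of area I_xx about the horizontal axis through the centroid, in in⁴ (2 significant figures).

Decompose the section into non-overlapping parts with the origin at the bottom-left of its bounding rectangle.
Flange: 8.4 × 0.95, A = 7.98 in², y = 0.475 in, Ī = 0.6002 in⁴.
Web: 0.65 × 5.2, A = 3.38 in², y = 3.55 in, Ī = 7.616 in⁴.
Centroid: ȳ = ΣA·y / ΣA = 1.39 in.
Transfer each piece to the horizontal axis through the centroid using Ī + A·d² with d = y − 1.39:
  flange: d = -0.9149 in → contributes +7.28 in⁴
  web: d = 2.16 in → contributes +23.39 in⁴
Total I = 30.67 in⁴.

I_xx ≈ 31 in⁴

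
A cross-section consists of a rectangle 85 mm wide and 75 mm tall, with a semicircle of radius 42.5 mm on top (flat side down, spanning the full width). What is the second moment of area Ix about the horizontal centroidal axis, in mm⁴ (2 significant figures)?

Treat the section as a set of non-overlapping primitives; coordinates are from the bounding-box lower-left.
Rectangular body: 85 × 75, A = 6 375 mm², y = 37.5 mm, Ī = 2 988 281 mm⁴.
Semicircular cap: semicircle r = 42.5, A = 2 837 mm², y = 93.04 mm, Ī = 358 086 mm⁴.
Centroid: ȳ = ΣA·y / ΣA = 54.6 mm.
Transfer each piece to the horizontal centroidal axis using Ī + A·d² with d = y − 54.6:
  rectangular body: d = -17.1 mm → contributes +4 853 448 mm⁴
  semicircular cap: d = 38.43 mm → contributes +4 548 918 mm⁴
Total I = 9 402 366 mm⁴.

Ix ≈ 9.4 × 10⁶ mm⁴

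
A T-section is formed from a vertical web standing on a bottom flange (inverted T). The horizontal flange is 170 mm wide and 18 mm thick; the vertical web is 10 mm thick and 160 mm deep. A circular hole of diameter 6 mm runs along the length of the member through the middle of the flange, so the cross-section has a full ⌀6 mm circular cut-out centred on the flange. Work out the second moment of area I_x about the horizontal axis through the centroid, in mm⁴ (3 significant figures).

Split into non-overlapping primitives; take the origin at the lower-left of the bounding box.
Flange: 170 × 18, A = 3 060 mm², y = 9 mm, Ī = 82 620 mm⁴.
Web: 10 × 160, A = 1 600 mm², y = 98 mm, Ī = 3 413 333 mm⁴.
Hole (subtracted): ⌀6, A = 28.274 mm², y = 9 mm, Ī = 63.617 mm⁴.
Centroid: ȳ = ΣA·y / ΣA = 39.744 mm.
Transfer each piece to the horizontal axis through the centroid using Ī + A·d² with d = y − 39.744:
  flange: d = -30.744 mm → contributes +2 975 003 mm⁴
  web: d = 58.256 mm → contributes +8 843 262 mm⁴
  hole: d = -30.744 mm → contributes −26 789 mm⁴
Total I = 11 791 476 mm⁴.

I_x ≈ 1.18 × 10⁷ mm⁴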